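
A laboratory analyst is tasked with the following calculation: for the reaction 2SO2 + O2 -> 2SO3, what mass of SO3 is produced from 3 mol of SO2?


Mole ratio SO3:SO2 = 2:2
n(SO3) = 3 × 2/2 = 3.000 mol
mass = 3.000 × 80.07 = 240.21 g

240.21 g


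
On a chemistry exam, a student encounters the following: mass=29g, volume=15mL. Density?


ρ = mass/volume
= 29/15
= 1.933 g/mL

1.933 g/mL


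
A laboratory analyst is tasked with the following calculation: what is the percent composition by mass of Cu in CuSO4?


M(CuSO4) = 1×63.55 + 1×32.07 + 4×16.0 = 159.62 g/mol
Mass of Cu = 1 × 63.55 = 63.55 g/mol
% Cu = 63.55/159.62 × 100 = 39.81%

39.81%


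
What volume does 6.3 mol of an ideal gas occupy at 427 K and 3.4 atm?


PV = nRT  (R = 0.08206 L·atm/(mol·K))
V = nRT/P = 6.3×0.08206×427/3.4
= 64.926 L

64.926 L


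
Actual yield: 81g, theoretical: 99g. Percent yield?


% yield = actual/theoretical × 100
= 81/99 × 100
= 81.82%

81.82%


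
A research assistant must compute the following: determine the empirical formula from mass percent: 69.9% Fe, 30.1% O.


Assume 100 g sample. Moles of each element:
  Fe: 69.9/55.85 = 1.252 mol
  O: 30.1/16.0 = 1.881 mol
Divide by smallest (1.252):
  Fe: 1.252/1.252 = 1.0
  O: 1.881/1.252 = 1.5
Multiply all ratios by 2 to obtain whole numbers.
Empirical formula: Fe2O3

Fe2O3


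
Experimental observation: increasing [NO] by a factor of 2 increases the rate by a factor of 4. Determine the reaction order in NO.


rate ∝ [NO]^n
2^n = 4 → n = 2
Order in NO: 2

2


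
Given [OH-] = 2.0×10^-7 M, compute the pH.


pOH = -log10([OH-]) = -log10(2.0×10^-7)
= 7 - log10(2.0) = 6.7
pH = 14 - pOH = 14 - 6.7 = 7.3

7.3


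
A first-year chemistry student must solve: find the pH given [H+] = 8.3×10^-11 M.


pH = -log10([H+]) = -log10(8.3×10^-11)
= 11 - log10(8.3)
= 11 - 0.92
= 10.08

10.08


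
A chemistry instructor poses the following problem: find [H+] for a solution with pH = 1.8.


[H+] = 10^(-pH) = 10^(-1.8)
= 1.58×10^-2 M

1.58×10^-2 M


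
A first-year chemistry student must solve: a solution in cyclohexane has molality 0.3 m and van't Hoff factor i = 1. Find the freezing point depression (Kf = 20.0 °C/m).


ΔTf = Kf × m × i
= 20.0 × 0.3 × 1
= 6.0 °C

6.0 °C


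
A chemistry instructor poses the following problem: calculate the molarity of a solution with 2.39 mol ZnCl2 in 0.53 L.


M = n/V = 2.39/0.53 = 4.509 mol/L

4.509 M


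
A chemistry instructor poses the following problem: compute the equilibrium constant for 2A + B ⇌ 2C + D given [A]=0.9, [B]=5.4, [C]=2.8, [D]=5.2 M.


Kc = [C]^2[D]/([A]^2[B])
= (2.8^2 × 5.2^1)/(0.9^2 × 5.4^1)
= 40.768/4.374
= 9.321

9.321


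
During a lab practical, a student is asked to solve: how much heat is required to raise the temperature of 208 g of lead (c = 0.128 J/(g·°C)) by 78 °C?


q = mcΔT = 208 × 0.128 × 78
= 2076.67 J

2076.67 J


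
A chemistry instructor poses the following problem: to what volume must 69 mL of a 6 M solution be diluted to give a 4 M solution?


C1V1 = C2V2
6 × 69 = 4 × V2
V2 = 414/4 = 103.5 mL

103.5 mL


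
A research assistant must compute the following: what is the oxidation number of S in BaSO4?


(+2) + x + 4(-2) = 0, so x = +6
Oxidation number: +6

+6


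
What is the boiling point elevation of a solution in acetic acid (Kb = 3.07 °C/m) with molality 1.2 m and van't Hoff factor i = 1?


ΔTb = Kb × m × i
= 3.07 × 1.2 × 1
= 3.684 °C

3.684 °C


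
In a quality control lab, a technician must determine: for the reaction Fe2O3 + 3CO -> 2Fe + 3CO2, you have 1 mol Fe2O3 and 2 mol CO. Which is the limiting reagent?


Mole ratio available / coefficient:
  Fe2O3: 1/1 = 1.000
  CO: 2/3 = 0.667
Smaller ratio is limiting.

CO


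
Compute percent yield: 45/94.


% yield = actual/theoretical × 100
= 45/94 × 100
= 47.87%

47.87%


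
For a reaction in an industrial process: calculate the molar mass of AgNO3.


M(AgNO3) = 1×107.87 + 1×14.01 + 3×16.0
= 107.87 + 14.01 + 48.0
= 169.88 g/mol

169.88 g/mol


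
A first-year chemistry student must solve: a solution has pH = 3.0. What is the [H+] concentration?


[H+] = 10^(-pH) = 10^(-3.0)
= 1.0×10^-3 M

1.0×10^-3 M


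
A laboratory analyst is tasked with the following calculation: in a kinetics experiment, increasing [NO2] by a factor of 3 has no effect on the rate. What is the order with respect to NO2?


rate ∝ [NO2]^n
rate ∝ [NO2]^0
Order in NO2: 0

0


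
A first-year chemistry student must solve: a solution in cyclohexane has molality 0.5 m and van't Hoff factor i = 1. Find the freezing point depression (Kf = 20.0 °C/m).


ΔTf = Kf × m × i
= 20.0 × 0.5 × 1
= 10.0 °C

10.0 °C


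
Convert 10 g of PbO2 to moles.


M(PbO2) = 239.2 g/mol
n = mass/M = 10/239.2 = 0.0418 mol

0.0418 mol


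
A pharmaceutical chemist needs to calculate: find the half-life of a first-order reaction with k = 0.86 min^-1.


t½ = ln2/k = 0.693147/(0.86 min^-1)
= 0.8060 min

0.8060 min


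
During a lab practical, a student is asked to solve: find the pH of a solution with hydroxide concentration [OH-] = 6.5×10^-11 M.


pOH = -log10([OH-]) = -log10(6.5×10^-11)
= 11 - log10(6.5) = 10.19
pH = 14 - pOH = 14 - 10.19 = 3.81

3.81


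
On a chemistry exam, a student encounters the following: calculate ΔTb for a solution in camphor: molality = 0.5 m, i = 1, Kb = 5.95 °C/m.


ΔTb = Kb × m × i
= 5.95 × 0.5 × 1
= 2.975 °C

2.975 °C


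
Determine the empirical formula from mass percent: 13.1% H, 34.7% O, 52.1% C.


Assume 100 g sample. Moles of each element:
  H: 13.1/1.008 = 12.996 mol
  O: 34.7/16.0 = 2.169 mol
  C: 52.1/12.01 = 4.338 mol
Divide by smallest (2.169):
  H: 12.996/2.169 = 5.99
  O: 2.169/2.169 = 1.0
  C: 4.338/2.169 = 2.0
Empirical formula: C2H6O

C2H6O


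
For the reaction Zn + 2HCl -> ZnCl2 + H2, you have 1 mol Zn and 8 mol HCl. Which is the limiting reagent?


Mole ratio available / coefficient:
  Zn: 1/1 = 1.000
  HCl: 8/2 = 4.000
Smaller ratio is limiting.

Zn


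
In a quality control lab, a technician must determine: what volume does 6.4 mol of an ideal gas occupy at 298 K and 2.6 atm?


PV = nRT  (R = 0.08206 L·atm/(mol·K))
V = nRT/P = 6.4×0.08206×298/2.6
= 60.194 L

60.194 L


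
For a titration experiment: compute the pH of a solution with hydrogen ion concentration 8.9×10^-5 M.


pH = -log10([H+]) = -log10(8.9×10^-5)
= 5 - log10(8.9)
= 5 - 0.95
= 4.05

4.05


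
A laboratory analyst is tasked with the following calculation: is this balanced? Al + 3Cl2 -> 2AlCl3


Equation: Al + 3Cl2 -> 2AlCl3
Check atoms: Al: 1≠2, Cl: 6=6
Not balanced

No, not balanced


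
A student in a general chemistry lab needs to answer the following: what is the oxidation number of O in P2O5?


O is usually -2
Oxidation number: -2

-2


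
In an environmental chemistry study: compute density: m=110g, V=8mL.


ρ = mass/volume
= 110/8
= 13.75 g/mL

13.75 g/mL


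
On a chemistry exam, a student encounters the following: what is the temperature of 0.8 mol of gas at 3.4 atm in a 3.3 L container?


PV = nRT  (R = 0.08206 L·atm/(mol·K))
T = PV/(nR) = 3.4×3.3/(0.8×0.08206)
= 11.22/0.065648
= 170.91 K

170.91 K


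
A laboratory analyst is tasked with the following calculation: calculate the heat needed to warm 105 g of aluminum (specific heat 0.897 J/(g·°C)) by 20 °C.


q = mcΔT = 105 × 0.897 × 20
= 1883.70 J

1883.70 J


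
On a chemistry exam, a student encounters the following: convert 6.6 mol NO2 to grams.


M(NO2) = 46.01 g/mol
mass = n × M = 6.6 × 46.01 = 303.67 g

303.67 g


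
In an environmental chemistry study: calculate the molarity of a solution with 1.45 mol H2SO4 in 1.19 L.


M = n/V = 1.45/1.19 = 1.218 mol/L

1.218 M


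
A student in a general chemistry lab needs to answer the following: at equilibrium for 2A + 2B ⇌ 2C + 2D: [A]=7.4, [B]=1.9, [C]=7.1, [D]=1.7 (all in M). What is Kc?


Kc = [C]^2[D]^2/([A]^2[B]^2)
= (7.1^2 × 1.7^2)/(7.4^2 × 1.9^2)
= 145.6849/197.6836
= 0.7370

0.7370


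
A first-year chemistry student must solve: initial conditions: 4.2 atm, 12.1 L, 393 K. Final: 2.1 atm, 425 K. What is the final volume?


P1V1/T1 = P2V2/T2
V2 = P1V1T2/(T1P2)
= 4.2×12.1×425/(393×2.1)
= 26.17 L

26.17 L


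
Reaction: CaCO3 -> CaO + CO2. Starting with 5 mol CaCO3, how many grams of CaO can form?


Mole ratio CaO:CaCO3 = 1:1
n(CaO) = 5 × 1/1 = 5.000 mol
mass = 5.000 × 56.08 = 280.4 g

280.4 g


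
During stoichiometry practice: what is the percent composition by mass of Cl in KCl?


M(KCl) = 1×39.1 + 1×35.45 = 74.55 g/mol
Mass of Cl = 1 × 35.45 = 35.45 g/mol
% Cl = 35.45/74.55 × 100 = 47.55%

47.55%


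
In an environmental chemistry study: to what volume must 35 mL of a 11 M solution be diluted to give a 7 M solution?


C1V1 = C2V2
11 × 35 = 7 × V2
V2 = 385/7 = 55.0 mL

55.0 mL


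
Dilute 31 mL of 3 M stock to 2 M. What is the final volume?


C1V1 = C2V2
3 × 31 = 2 × V2
V2 = 93/2 = 46.5 mL

46.5 mL


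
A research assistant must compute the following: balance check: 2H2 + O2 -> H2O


Equation: 2H2 + O2 -> H2O
Check atoms: H: 4≠2, O: 2≠1
Not balanced

No, not balanced


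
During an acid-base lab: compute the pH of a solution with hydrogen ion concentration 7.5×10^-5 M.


pH = -log10([H+]) = -log10(7.5×10^-5)
= 5 - log10(7.5)
= 5 - 0.88
= 4.12

4.12


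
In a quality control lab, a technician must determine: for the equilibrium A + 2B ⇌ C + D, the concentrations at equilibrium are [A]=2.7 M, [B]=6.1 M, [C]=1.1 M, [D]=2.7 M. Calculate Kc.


Kc = [C][D]/([A][B]^2)
= (1.1^1 × 2.7^1)/(2.7^1 × 6.1^2)
= 2.97/100.467
= 0.02956

0.02956


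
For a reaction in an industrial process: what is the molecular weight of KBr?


M(KBr) = 1×39.1 + 1×79.9
= 39.1 + 79.9
= 119.0 g/mol

119.0 g/mol


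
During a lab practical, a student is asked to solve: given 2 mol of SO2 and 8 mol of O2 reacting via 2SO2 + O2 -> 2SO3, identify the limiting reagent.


Mole ratio available / coefficient:
  SO2: 2/2 = 1.000
  O2: 8/1 = 8.000
Smaller ratio is limiting.

SO2


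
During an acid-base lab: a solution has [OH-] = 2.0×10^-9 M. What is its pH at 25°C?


pOH = -log10([OH-]) = -log10(2.0×10^-9)
= 9 - log10(2.0) = 8.7
pH = 14 - pOH = 14 - 8.7 = 5.3

5.3


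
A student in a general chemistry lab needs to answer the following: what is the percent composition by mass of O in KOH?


M(KOH) = 1×39.1 + 1×16.0 + 1×1.008 = 56.108 g/mol
Mass of O = 1 × 16.0 = 16.00 g/mol
% O = 16.00/56.108 × 100 = 28.52%

28.52%


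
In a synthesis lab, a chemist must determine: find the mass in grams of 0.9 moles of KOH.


M(KOH) = 56.11 g/mol
mass = n × M = 0.9 × 56.11 = 50.50 g

50.50 g


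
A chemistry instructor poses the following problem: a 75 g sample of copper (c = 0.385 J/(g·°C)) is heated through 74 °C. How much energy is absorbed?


q = mcΔT = 75 × 0.385 × 74
= 2136.75 J

2136.75 J


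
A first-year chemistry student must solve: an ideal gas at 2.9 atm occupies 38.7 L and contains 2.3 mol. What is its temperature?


PV = nRT  (R = 0.08206 L·atm/(mol·K))
T = PV/(nR) = 2.9×38.7/(2.3×0.08206)
= 112.23/0.188738
= 594.63 K

594.63 K


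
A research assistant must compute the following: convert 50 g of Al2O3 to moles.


M(Al2O3) = 101.96 g/mol
n = mass/M = 50/101.96 = 0.4904 mol

0.4904 mol


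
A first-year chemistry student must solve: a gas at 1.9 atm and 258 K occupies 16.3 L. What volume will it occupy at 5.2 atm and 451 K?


P1V1/T1 = P2V2/T2
V2 = P1V1T2/(T1P2)
= 1.9×16.3×451/(258×5.2)
= 10.411 L

10.411 L


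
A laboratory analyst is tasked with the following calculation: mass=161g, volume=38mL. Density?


ρ = mass/volume
= 161/38
= 4.237 g/mL

4.237 g/mL


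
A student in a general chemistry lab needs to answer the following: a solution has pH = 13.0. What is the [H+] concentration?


[H+] = 10^(-pH) = 10^(-13.0)
= 1.0×10^-13 M

1.0×10^-13 M


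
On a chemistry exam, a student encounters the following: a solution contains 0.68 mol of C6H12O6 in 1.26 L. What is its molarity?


M = n/V = 0.68/1.26 = 0.540 mol/L

0.540 M


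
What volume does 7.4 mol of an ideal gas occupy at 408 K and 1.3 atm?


PV = nRT  (R = 0.08206 L·atm/(mol·K))
V = nRT/P = 7.4×0.08206×408/1.3
= 190.581 L

190.581 L


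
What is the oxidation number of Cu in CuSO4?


Sulfate is -2, so Cu = +2
Oxidation number: +2

+2


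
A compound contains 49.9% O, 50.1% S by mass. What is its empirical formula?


Assume 100 g sample. Moles of each element:
  O: 49.9/16.0 = 3.119 mol
  S: 50.1/32.07 = 1.562 mol
Divide by smallest (1.562):
  O: 3.119/1.562 = 2.0
  S: 1.562/1.562 = 1.0
Empirical formula: SO2

SO2


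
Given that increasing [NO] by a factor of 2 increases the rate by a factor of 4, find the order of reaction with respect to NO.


rate ∝ [NO]^n
2^n = 4 → n = 2
Order in NO: 2

2


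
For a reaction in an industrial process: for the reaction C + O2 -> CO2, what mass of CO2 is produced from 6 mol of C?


Mole ratio CO2:C = 1:1
n(CO2) = 6 × 1/1 = 6.000 mol
mass = 6.000 × 44.01 = 264.06 g

264.06 g


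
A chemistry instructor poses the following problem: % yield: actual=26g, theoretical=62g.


% yield = actual/theoretical × 100
= 26/62 × 100
= 41.94%

41.94%


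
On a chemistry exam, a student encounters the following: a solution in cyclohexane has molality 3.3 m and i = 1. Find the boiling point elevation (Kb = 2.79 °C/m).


ΔTb = Kb × m × i
= 2.79 × 3.3 × 1
= 9.207 °C

9.207 °C


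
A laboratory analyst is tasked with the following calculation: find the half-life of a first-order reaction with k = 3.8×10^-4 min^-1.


t½ = ln2/k = 0.693147/(3.8×10^-4 min^-1)
= 1824 min

1824 min


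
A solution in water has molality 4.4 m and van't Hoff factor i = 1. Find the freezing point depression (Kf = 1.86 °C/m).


ΔTf = Kf × m × i
= 1.86 × 4.4 × 1
= 8.184 °C

8.184 °C


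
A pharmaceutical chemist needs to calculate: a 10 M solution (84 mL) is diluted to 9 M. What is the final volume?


C1V1 = C2V2
10 × 84 = 9 × V2
V2 = 840/9 = 93.33 mL

93.33 mL


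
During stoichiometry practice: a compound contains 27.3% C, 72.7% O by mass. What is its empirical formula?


Assume 100 g sample. Moles of each element:
  C: 27.3/12.01 = 2.273 mol
  O: 72.7/16.0 = 4.544 mol
Divide by smallest (2.273):
  C: 2.273/2.273 = 1.0
  O: 4.544/2.273 = 2.0
Empirical formula: CO2

CO2


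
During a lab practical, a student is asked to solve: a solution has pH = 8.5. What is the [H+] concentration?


[H+] = 10^(-pH) = 10^(-8.5)
= 3.16×10^-9 M

3.16×10^-9 M


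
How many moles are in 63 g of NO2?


M(NO2) = 46.01 g/mol
n = mass/M = 63/46.01 = 1.3693 mol

1.3693 mol


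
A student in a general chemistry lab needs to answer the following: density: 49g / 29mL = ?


ρ = mass/volume
= 49/29
= 1.69 g/mL

1.69 g/mL


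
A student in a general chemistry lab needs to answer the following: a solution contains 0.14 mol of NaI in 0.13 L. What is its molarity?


M = n/V = 0.14/0.13 = 1.077 mol/L

1.077 M


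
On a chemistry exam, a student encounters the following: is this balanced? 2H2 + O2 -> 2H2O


Equation: 2H2 + O2 -> 2H2O
Check atoms: H: 4=4, O: 2=2
Balanced

Yes, balanced


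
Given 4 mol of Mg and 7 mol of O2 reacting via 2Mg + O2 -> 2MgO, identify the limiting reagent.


Mole ratio available / coefficient:
  Mg: 4/2 = 2.000
  O2: 7/1 = 7.000
Smaller ratio is limiting.

Mg


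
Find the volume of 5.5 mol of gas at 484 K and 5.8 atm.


PV = nRT  (R = 0.08206 L·atm/(mol·K))
V = nRT/P = 5.5×0.08206×484/5.8
= 37.663 L

37.663 L


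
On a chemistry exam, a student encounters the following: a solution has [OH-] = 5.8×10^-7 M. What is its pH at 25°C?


pOH = -log10([OH-]) = -log10(5.8×10^-7)
= 7 - log10(5.8) = 6.24
pH = 14 - pOH = 14 - 6.24 = 7.76

7.76


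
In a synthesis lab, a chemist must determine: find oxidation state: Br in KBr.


halide: -1
Oxidation number: -1

-1


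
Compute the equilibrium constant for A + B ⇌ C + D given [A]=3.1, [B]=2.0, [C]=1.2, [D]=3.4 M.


Kc = [C][D]/([A][B])
= (1.2^1 × 3.4^1)/(3.1^1 × 2.0^1)
= 4.08/6.2
= 0.6581

0.6581


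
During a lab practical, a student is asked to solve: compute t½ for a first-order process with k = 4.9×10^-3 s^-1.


t½ = ln2/k = 0.693147/(4.9×10^-3 s^-1)
= 141.5 s

141.5 s


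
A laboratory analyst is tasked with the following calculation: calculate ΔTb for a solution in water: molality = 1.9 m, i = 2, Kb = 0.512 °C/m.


ΔTb = Kb × m × i
= 0.512 × 1.9 × 2
= 1.9456 °C

1.9456 °C


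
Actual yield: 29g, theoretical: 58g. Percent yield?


% yield = actual/theoretical × 100
= 29/58 × 100
= 50.0%

50.0%


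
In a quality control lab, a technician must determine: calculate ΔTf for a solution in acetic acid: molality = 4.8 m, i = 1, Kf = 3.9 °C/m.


ΔTf = Kf × m × i
= 3.9 × 4.8 × 1
= 18.72 °C

18.72 °C


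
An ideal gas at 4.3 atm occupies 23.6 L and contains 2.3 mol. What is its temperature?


PV = nRT  (R = 0.08206 L·atm/(mol·K))
T = PV/(nR) = 4.3×23.6/(2.3×0.08206)
= 101.48/0.188738
= 537.68 K

537.68 K


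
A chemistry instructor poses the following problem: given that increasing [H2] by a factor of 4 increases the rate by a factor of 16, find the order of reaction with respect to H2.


rate ∝ [H2]^n
4^n = 16 → n = 2
Order in H2: 2

2


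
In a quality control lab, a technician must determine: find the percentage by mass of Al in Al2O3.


M(Al2O3) = 2×26.98 + 3×16.0 = 101.96 g/mol
Mass of Al = 2 × 26.98 = 53.96 g/mol
% Al = 53.96/101.96 × 100 = 52.92%

52.92%


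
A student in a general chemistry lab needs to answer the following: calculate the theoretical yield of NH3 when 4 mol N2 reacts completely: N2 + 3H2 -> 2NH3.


Mole ratio NH3:N2 = 2:1
n(NH3) = 4 × 2/1 = 8.000 mol
mass = 8.000 × 17.03 = 136.24 g

136.24 g


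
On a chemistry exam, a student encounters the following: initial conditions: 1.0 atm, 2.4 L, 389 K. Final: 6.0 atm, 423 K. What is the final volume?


P1V1/T1 = P2V2/T2
V2 = P1V1T2/(T1P2)
= 1.0×2.4×423/(389×6.0)
= 0.435 L

0.435 L


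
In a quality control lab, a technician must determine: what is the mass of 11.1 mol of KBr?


M(KBr) = 119.0 g/mol
mass = n × M = 11.1 × 119.0 = 1320.90 g

1320.90 g


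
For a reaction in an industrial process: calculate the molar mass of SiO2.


M(SiO2) = 1×28.09 + 2×16.0
= 28.09 + 32.0
= 60.09 g/mol

60.09 g/mol


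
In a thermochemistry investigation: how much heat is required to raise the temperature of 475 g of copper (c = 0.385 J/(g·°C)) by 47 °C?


q = mcΔT = 475 × 0.385 × 47
= 8595.13 J

8595.13 J


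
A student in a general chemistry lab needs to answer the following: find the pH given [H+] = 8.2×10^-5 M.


pH = -log10([H+]) = -log10(8.2×10^-5)
= 5 - log10(8.2)
= 5 - 0.91
= 4.09

4.09


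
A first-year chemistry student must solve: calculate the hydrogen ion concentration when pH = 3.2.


[H+] = 10^(-pH) = 10^(-3.2)
= 6.31×10^-4 M

6.31×10^-4 M


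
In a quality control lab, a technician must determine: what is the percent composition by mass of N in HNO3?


M(HNO3) = 1×1.008 + 1×14.01 + 3×16.0 = 63.018 g/mol
Mass of N = 1 × 14.01 = 14.01 g/mol
% N = 14.01/63.018 × 100 = 22.23%

22.23%


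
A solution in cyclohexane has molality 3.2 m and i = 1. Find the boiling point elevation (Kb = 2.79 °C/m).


ΔTb = Kb × m × i
= 2.79 × 3.2 × 1
= 8.928 °C

8.928 °C


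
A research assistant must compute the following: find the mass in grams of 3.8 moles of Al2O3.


M(Al2O3) = 101.96 g/mol
mass = n × M = 3.8 × 101.96 = 387.45 g

387.45 g


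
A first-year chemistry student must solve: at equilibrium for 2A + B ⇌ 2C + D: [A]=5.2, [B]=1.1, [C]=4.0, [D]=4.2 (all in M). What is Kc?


Kc = [C]^2[D]/([A]^2[B])
= (4.0^2 × 4.2^1)/(5.2^2 × 1.1^1)
= 67.2/29.744
= 2.259

2.259


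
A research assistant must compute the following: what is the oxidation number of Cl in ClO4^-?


x + 4(-2) = -1, so x = +7
Oxidation number: +7

+7


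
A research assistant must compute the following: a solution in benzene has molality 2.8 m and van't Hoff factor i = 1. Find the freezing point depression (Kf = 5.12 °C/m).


ΔTf = Kf × m × i
= 5.12 × 2.8 × 1
= 14.336 °C

14.336 °C


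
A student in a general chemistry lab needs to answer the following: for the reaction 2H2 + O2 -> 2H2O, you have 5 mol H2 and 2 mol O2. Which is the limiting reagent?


Mole ratio available / coefficient:
  H2: 5/2 = 2.500
  O2: 2/1 = 2.000
Smaller ratio is limiting.

O2


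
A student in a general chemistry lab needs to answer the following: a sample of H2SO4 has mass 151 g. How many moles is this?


M(H2SO4) = 98.09 g/mol
n = mass/M = 151/98.09 = 1.5394 mol

1.5394 mol


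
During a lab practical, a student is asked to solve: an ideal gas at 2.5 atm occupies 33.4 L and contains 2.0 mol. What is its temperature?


PV = nRT  (R = 0.08206 L·atm/(mol·K))
T = PV/(nR) = 2.5×33.4/(2.0×0.08206)
= 83.50/0.164120
= 508.77 K

508.77 K


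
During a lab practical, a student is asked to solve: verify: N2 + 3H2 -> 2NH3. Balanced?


Equation: N2 + 3H2 -> 2NH3
Check atoms: H: 6=6, N: 2=2
Balanced

Yes, balanced


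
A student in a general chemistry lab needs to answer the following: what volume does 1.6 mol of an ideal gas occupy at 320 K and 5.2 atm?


PV = nRT  (R = 0.08206 L·atm/(mol·K))
V = nRT/P = 1.6×0.08206×320/5.2
= 8.08 L

8.08 L


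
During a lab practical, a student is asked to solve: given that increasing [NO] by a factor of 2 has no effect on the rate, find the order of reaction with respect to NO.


rate ∝ [NO]^n
rate ∝ [NO]^0
Order in NO: 0

0


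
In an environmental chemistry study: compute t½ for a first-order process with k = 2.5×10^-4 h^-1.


t½ = ln2/k = 0.693147/(2.5×10^-4 h^-1)
= 2773 h

2773 h


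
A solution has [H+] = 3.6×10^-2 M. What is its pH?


pH = -log10([H+]) = -log10(3.6×10^-2)
= 2 - log10(3.6)
= 2 - 0.56
= 1.44

1.44


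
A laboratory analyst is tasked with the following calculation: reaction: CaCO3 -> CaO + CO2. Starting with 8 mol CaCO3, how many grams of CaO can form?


Mole ratio CaO:CaCO3 = 1:1
n(CaO) = 8 × 1/1 = 8.000 mol
mass = 8.000 × 56.08 = 448.64 g

448.64 g


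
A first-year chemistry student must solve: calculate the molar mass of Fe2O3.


M(Fe2O3) = 2×55.85 + 3×16.0
= 111.7 + 48.0
= 159.7 g/mol

159.7 g/mol


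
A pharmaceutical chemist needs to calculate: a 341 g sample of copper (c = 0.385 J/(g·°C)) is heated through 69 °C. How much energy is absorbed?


q = mcΔT = 341 × 0.385 × 69
= 9058.67 J

9058.67 J


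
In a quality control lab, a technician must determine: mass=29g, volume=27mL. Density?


ρ = mass/volume
= 29/27
= 1.074 g/mL

1.074 g/mL


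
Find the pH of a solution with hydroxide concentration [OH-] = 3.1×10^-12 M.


pOH = -log10([OH-]) = -log10(3.1×10^-12)
= 12 - log10(3.1) = 11.51
pH = 14 - pOH = 14 - 11.51 = 2.49

2.49


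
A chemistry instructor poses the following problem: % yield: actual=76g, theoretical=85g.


% yield = actual/theoretical × 100
= 76/85 × 100
= 89.41%

89.41%


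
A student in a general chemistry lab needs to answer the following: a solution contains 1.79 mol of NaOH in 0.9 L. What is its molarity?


M = n/V = 1.79/0.9 = 1.989 mol/L

1.989 M


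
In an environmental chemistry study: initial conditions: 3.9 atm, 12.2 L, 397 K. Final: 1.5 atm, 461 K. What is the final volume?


P1V1/T1 = P2V2/T2
V2 = P1V1T2/(T1P2)
= 3.9×12.2×461/(397×1.5)
= 36.834 L

36.834 L


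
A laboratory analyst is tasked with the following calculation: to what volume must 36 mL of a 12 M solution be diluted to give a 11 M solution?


C1V1 = C2V2
12 × 36 = 11 × V2
V2 = 432/11 = 39.27 mL

39.27 mL


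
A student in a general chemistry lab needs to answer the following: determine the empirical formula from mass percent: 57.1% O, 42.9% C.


Assume 100 g sample. Moles of each element:
  O: 57.1/16.0 = 3.569 mol
  C: 42.9/12.01 = 3.572 mol
Divide by smallest (3.569):
  O: 3.569/3.569 = 1.0
  C: 3.572/3.569 = 1.0
Empirical formula: CO

CO


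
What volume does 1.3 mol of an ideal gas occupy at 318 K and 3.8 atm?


PV = nRT  (R = 0.08206 L·atm/(mol·K))
V = nRT/P = 1.3×0.08206×318/3.8
= 8.927 L

8.927 L


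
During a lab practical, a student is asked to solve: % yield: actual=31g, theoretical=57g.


% yield = actual/theoretical × 100
= 31/57 × 100
= 54.39%

54.39%


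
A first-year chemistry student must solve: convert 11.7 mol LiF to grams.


M(LiF) = 25.94 g/mol
mass = n × M = 11.7 × 25.94 = 303.50 g

303.50 g


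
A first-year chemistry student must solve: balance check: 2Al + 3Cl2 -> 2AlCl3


Equation: 2Al + 3Cl2 -> 2AlCl3
Check atoms: Al: 2=2, Cl: 6=6
Balanced

Yes, balanced


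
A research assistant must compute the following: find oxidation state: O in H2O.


O is usually -2
Oxidation number: -2

-2


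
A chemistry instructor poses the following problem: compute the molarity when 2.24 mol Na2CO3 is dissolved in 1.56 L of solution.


M = n/V = 2.24/1.56 = 1.436 mol/L

1.436 M


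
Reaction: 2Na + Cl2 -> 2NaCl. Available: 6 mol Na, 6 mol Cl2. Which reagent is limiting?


Mole ratio available / coefficient:
  Na: 6/2 = 3.000
  Cl2: 6/1 = 6.000
Smaller ratio is limiting.

Na


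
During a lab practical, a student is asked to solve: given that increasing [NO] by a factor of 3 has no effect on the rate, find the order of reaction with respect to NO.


rate ∝ [NO]^n
rate ∝ [NO]^0
Order in NO: 0

0


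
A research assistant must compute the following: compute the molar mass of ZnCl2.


M(ZnCl2) = 1×65.38 + 2×35.45
= 65.38 + 70.9
= 136.28 g/mol

136.28 g/mol


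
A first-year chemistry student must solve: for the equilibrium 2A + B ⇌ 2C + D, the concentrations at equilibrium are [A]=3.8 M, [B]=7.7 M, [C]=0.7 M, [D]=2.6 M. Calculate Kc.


Kc = [C]^2[D]/([A]^2[B])
= (0.7^2 × 2.6^1)/(3.8^2 × 7.7^1)
= 1.274/111.188
= 0.01146

0.01146


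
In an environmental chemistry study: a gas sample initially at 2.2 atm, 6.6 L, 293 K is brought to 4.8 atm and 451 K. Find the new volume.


P1V1/T1 = P2V2/T2
V2 = P1V1T2/(T1P2)
= 2.2×6.6×451/(293×4.8)
= 4.656 L

4.656 L


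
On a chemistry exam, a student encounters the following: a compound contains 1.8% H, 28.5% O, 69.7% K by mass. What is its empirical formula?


Assume 100 g sample. Moles of each element:
  H: 1.8/1.008 = 1.786 mol
  O: 28.5/16.0 = 1.781 mol
  K: 69.7/39.1 = 1.783 mol
Divide by smallest (1.781):
  H: 1.786/1.781 = 1.0
  O: 1.781/1.781 = 1.0
  K: 1.783/1.781 = 1.0
Empirical formula: KOH

KOH


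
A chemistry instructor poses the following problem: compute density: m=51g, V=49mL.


ρ = mass/volume
= 51/49
= 1.041 g/mL

1.041 g/mL


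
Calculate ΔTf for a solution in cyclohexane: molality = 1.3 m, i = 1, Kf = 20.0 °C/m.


ΔTf = Kf × m × i
= 20.0 × 1.3 × 1
= 26.0 °C

26.0 °C


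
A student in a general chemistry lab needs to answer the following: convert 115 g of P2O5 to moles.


M(P2O5) = 141.94 g/mol
n = mass/M = 115/141.94 = 0.8102 mol

0.8102 mol


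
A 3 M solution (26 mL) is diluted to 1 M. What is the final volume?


C1V1 = C2V2
3 × 26 = 1 × V2
V2 = 78/1 = 78.0 mL

78.0 mL


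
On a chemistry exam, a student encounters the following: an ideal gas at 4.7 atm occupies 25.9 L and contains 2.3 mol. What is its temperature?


PV = nRT  (R = 0.08206 L·atm/(mol·K))
T = PV/(nR) = 4.7×25.9/(2.3×0.08206)
= 121.73/0.188738
= 644.97 K

644.97 K


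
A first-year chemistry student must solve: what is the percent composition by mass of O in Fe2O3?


M(Fe2O3) = 2×55.85 + 3×16.0 = 159.70 g/mol
Mass of O = 3 × 16.0 = 48.00 g/mol
% O = 48.00/159.70 × 100 = 30.06%

30.06%


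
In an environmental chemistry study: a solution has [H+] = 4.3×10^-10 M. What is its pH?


pH = -log10([H+]) = -log10(4.3×10^-10)
= 10 - log10(4.3)
= 10 - 0.63
= 9.37

9.37


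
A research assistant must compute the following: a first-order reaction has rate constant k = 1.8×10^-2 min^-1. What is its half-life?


t½ = ln2/k = 0.693147/(1.8×10^-2 min^-1)
= 38.51 min

38.51 min


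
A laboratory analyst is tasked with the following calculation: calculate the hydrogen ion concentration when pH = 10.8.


[H+] = 10^(-pH) = 10^(-10.8)
= 1.58×10^-11 M

1.58×10^-11 M


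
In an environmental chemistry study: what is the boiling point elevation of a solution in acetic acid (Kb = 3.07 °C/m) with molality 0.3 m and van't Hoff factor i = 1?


ΔTb = Kb × m × i
= 3.07 × 0.3 × 1
= 0.921 °C

0.921 °C


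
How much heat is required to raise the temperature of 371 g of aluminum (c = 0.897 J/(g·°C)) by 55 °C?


q = mcΔT = 371 × 0.897 × 55
= 18303.29 J

18303.29 J


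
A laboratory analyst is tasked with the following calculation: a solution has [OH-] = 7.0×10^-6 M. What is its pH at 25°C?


pOH = -log10([OH-]) = -log10(7.0×10^-6)
= 6 - log10(7.0) = 5.15
pH = 14 - pOH = 14 - 5.15 = 8.85

8.85


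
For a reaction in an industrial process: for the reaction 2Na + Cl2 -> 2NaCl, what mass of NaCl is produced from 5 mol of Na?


Mole ratio NaCl:Na = 2:2
n(NaCl) = 5 × 2/2 = 5.000 mol
mass = 5.000 × 58.44 = 292.2 g

292.2 g


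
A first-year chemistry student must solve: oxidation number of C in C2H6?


2x + 6(+1) = 0, so x = -3
Oxidation number: -3

-3


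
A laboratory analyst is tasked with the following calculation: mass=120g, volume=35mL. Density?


ρ = mass/volume
= 120/35
= 3.429 g/mL

3.429 g/mL


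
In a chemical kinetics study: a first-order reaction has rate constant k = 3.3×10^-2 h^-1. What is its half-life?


t½ = ln2/k = 0.693147/(3.3×10^-2 h^-1)
= 21.00 h

21.00 h


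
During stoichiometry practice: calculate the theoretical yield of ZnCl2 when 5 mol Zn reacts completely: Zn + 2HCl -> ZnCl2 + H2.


Mole ratio ZnCl2:Zn = 1:1
n(ZnCl2) = 5 × 1/1 = 5.000 mol
mass = 5.000 × 136.28 = 681.4 g

681.4 g


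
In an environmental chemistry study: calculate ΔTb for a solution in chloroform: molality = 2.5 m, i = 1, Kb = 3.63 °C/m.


ΔTb = Kb × m × i
= 3.63 × 2.5 × 1
= 9.075 °C

9.075 °C


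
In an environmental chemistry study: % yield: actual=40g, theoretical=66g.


% yield = actual/theoretical × 100
= 40/66 × 100
= 60.61%

60.61%


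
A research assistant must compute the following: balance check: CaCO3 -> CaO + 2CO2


Equation: CaCO3 -> CaO + 2CO2
Check atoms: C: 1≠2, Ca: 1=1, O: 3≠5
Not balanced

No, not balanced


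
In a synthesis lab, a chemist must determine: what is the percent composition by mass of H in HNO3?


M(HNO3) = 1×1.008 + 1×14.01 + 3×16.0 = 63.018 g/mol
Mass of H = 1 × 1.008 = 1.008 g/mol
% H = 1.008/63.018 × 100 = 1.60%

1.60%


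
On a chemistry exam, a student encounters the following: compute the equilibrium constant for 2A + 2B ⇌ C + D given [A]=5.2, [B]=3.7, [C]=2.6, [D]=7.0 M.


Kc = [C][D]/([A]^2[B]^2)
= (2.6^1 × 7.0^1)/(5.2^2 × 3.7^2)
= 18.2/370.1776
= 0.04917

0.04917


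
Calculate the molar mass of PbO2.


M(PbO2) = 1×207.2 + 2×16.0
= 207.2 + 32.0
= 239.2 g/mol

239.2 g/mol


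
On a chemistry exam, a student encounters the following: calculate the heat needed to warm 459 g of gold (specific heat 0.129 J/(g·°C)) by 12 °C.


q = mcΔT = 459 × 0.129 × 12
= 710.53 J

710.53 J


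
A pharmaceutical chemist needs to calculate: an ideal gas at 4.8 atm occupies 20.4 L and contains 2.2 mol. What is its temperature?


PV = nRT  (R = 0.08206 L·atm/(mol·K))
T = PV/(nR) = 4.8×20.4/(2.2×0.08206)
= 97.92/0.180532
= 542.40 K

542.40 K


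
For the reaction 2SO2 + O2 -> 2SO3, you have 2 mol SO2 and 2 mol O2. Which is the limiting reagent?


Mole ratio available / coefficient:
  SO2: 2/2 = 1.000
  O2: 2/1 = 2.000
Smaller ratio is limiting.

SO2


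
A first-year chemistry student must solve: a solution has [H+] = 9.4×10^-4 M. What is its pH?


pH = -log10([H+]) = -log10(9.4×10^-4)
= 4 - log10(9.4)
= 4 - 0.97
= 3.03

3.03


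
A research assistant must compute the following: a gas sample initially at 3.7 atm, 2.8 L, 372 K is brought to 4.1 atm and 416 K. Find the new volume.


P1V1/T1 = P2V2/T2
V2 = P1V1T2/(T1P2)
= 3.7×2.8×416/(372×4.1)
= 2.826 L

2.826 L


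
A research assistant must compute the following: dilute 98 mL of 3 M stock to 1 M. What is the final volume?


C1V1 = C2V2
3 × 98 = 1 × V2
V2 = 294/1 = 294.0 mL

294.0 mL


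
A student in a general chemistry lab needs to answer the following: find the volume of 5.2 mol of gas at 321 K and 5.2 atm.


PV = nRT  (R = 0.08206 L·atm/(mol·K))
V = nRT/P = 5.2×0.08206×321/5.2
= 26.341 L

26.341 L


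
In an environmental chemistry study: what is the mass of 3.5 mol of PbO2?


M(PbO2) = 239.2 g/mol
mass = n × M = 3.5 × 239.2 = 837.20 g

837.20 g


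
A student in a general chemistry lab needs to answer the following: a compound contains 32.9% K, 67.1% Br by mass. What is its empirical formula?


Assume 100 g sample. Moles of each element:
  K: 32.9/39.1 = 0.841 mol
  Br: 67.1/79.9 = 0.84 mol
Divide by smallest (0.84):
  K: 0.841/0.84 = 1.0
  Br: 0.84/0.84 = 1.0
Empirical formula: KBr

KBr


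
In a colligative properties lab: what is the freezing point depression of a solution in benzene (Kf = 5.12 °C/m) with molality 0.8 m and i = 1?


ΔTf = Kf × m × i
= 5.12 × 0.8 × 1
= 4.096 °C

4.096 °C


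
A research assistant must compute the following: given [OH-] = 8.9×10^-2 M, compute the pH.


pOH = -log10([OH-]) = -log10(8.9×10^-2)
= 2 - log10(8.9) = 1.05
pH = 14 - pOH = 14 - 1.05 = 12.95

12.95


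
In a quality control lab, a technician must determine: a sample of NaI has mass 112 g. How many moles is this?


M(NaI) = 149.89 g/mol
n = mass/M = 112/149.89 = 0.7472 mol

0.7472 mol


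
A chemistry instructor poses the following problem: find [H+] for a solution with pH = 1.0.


[H+] = 10^(-pH) = 10^(-1.0)
= 1.0×10^-1 M

1.0×10^-1 M


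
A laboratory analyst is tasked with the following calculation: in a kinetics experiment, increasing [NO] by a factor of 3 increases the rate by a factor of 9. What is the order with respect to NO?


rate ∝ [NO]^n
3^n = 9 → n = 2
Order in NO: 2

2


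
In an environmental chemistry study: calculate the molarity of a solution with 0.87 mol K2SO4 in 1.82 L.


M = n/V = 0.87/1.82 = 0.478 mol/L

0.478 M


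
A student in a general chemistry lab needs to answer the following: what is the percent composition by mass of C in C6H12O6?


M(C6H12O6) = 6×12.01 + 12×1.008 + 6×16.0 = 180.156 g/mol
Mass of C = 6 × 12.01 = 72.06 g/mol
% C = 72.06/180.156 × 100 = 40.00%

40.00%


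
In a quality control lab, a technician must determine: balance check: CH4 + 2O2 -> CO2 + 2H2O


Equation: CH4 + 2O2 -> CO2 + 2H2O
Check atoms: C: 1=1, H: 4=4, O: 4=4
Balanced

Yes, balanced


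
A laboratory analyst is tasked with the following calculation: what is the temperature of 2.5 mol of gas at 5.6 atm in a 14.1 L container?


PV = nRT  (R = 0.08206 L·atm/(mol·K))
T = PV/(nR) = 5.6×14.1/(2.5×0.08206)
= 78.96/0.205150
= 384.89 K

384.89 K


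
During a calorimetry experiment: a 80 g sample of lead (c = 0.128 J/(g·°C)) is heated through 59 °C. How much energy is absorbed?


q = mcΔT = 80 × 0.128 × 59
= 604.16 J

604.16 J


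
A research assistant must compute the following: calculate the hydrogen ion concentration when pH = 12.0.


[H+] = 10^(-pH) = 10^(-12.0)
= 1.0×10^-12 M

1.0×10^-12 M


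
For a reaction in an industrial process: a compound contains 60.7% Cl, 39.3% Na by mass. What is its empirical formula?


Assume 100 g sample. Moles of each element:
  Cl: 60.7/35.45 = 1.712 mol
  Na: 39.3/22.99 = 1.709 mol
Divide by smallest (1.709):
  Cl: 1.712/1.709 = 1.0
  Na: 1.709/1.709 = 1.0
Empirical formula: NaCl

NaCl


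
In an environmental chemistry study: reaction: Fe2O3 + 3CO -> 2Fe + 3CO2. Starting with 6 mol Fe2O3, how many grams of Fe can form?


Mole ratio Fe:Fe2O3 = 2:1
n(Fe) = 6 × 2/1 = 12.000 mol
mass = 12.000 × 55.85 = 670.2 g

670.2 g


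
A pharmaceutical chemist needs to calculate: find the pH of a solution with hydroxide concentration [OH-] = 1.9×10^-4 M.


pOH = -log10([OH-]) = -log10(1.9×10^-4)
= 4 - log10(1.9) = 3.72
pH = 14 - pOH = 14 - 3.72 = 10.28

10.28


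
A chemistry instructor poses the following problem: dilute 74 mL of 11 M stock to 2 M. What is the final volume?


C1V1 = C2V2
11 × 74 = 2 × V2
V2 = 814/2 = 407.0 mL

407.0 mL


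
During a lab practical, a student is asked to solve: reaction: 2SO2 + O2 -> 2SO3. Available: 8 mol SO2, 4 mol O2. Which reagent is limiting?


Mole ratio available / coefficient:
  SO2: 8/2 = 4.000
  O2: 4/1 = 4.000
Smaller ratio is limiting.

neither (stoichiometric); SO2 and O2 are fully consumed


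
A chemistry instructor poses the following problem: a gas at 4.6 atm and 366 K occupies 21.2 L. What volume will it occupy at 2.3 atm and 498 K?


P1V1/T1 = P2V2/T2
V2 = P1V1T2/(T1P2)
= 4.6×21.2×498/(366×2.3)
= 57.692 L

57.692 L


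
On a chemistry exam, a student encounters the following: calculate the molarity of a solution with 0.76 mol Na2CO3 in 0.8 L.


M = n/V = 0.76/0.8 = 0.950 mol/L

0.950 M


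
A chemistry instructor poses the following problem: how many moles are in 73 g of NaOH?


M(NaOH) = 40.0 g/mol
n = mass/M = 73/40.0 = 1.825 mol

1.825 mol


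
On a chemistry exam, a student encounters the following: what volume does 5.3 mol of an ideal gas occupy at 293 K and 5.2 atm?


PV = nRT  (R = 0.08206 L·atm/(mol·K))
V = nRT/P = 5.3×0.08206×293/5.2
= 24.506 L

24.506 L


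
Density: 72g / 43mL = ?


ρ = mass/volume
= 72/43
= 1.674 g/mL

1.674 g/mL


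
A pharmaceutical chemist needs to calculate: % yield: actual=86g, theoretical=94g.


% yield = actual/theoretical × 100
= 86/94 × 100
= 91.49%

91.49%


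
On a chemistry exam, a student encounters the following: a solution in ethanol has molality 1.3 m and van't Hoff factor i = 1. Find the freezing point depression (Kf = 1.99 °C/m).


ΔTf = Kf × m × i
= 1.99 × 1.3 × 1
= 2.587 °C

2.587 °C


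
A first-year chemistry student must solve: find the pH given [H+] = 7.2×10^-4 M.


pH = -log10([H+]) = -log10(7.2×10^-4)
= 4 - log10(7.2)
= 4 - 0.86
= 3.14

3.14


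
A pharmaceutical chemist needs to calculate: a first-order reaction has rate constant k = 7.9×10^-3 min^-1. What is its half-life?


t½ = ln2/k = 0.693147/(7.9×10^-3 min^-1)
= 87.74 min

87.74 min


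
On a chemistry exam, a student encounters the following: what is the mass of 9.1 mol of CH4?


M(CH4) = 16.04 g/mol
mass = n × M = 9.1 × 16.04 = 145.96 g

145.96 g


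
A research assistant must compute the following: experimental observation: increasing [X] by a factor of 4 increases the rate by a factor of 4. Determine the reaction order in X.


rate ∝ [X]^n
4^n = 4 → n = 1
Order in X: 1

1


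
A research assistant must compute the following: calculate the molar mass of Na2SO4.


M(Na2SO4) = 2×22.99 + 1×32.07 + 4×16.0
= 45.98 + 32.07 + 64.0
= 142.05 g/mol

142.05 g/mol


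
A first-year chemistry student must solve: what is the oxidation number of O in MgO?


O is usually -2
Oxidation number: -2

-2
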